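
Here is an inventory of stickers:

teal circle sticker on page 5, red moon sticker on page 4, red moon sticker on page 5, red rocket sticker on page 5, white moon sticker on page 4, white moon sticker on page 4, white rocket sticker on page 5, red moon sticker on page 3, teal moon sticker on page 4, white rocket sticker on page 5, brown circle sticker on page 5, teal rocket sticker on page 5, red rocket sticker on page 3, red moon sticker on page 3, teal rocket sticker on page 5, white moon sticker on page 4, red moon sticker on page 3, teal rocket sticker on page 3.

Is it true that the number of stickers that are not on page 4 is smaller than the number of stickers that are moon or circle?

False

There are 13 stickers that are not on page 4.
There are 11 stickers that are moon or circle.
The claim requires 13 < 11, which does not hold.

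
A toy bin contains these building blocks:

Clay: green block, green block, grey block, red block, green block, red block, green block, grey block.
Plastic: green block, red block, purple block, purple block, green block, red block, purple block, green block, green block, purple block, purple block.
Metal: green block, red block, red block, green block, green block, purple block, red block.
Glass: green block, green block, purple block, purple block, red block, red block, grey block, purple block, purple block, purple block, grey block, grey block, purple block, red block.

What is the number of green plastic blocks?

4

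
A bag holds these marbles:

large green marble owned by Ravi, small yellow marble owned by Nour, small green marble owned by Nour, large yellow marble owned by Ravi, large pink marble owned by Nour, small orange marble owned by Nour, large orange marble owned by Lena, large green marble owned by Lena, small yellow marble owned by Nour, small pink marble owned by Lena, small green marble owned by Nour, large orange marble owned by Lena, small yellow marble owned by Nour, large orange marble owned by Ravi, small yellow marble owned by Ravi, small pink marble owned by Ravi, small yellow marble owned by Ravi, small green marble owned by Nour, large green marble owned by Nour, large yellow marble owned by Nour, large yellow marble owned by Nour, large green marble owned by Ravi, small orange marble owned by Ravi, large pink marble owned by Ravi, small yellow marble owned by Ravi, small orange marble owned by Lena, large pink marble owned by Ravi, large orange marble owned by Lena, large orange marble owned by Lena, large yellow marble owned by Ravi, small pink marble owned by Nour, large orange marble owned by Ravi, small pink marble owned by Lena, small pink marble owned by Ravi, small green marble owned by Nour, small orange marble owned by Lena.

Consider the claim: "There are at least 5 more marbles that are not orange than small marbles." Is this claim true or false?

True

marbles that are not orange: 26.
small marbles: 19.
The claim requires 26 − 19 = 7 ≥ 5, which holds.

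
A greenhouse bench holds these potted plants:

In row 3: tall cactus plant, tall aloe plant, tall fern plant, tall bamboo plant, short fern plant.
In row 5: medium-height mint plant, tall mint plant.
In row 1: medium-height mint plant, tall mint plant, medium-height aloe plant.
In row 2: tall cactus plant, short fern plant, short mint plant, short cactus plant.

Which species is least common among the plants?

bamboo

Counts by species: mint 5, fern 3, cactus 3, aloe 2, bamboo 1.
The minimum is 1, held uniquely by bamboo.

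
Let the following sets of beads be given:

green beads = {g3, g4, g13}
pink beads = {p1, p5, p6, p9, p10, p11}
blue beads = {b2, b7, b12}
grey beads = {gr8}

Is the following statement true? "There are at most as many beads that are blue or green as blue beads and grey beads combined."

There are 6 beads that are blue or green.
blue beads: 3; grey beads: 1; combined: 3 + 1 = 4.
The claim requires 6 ≤ 4, which does not hold.

False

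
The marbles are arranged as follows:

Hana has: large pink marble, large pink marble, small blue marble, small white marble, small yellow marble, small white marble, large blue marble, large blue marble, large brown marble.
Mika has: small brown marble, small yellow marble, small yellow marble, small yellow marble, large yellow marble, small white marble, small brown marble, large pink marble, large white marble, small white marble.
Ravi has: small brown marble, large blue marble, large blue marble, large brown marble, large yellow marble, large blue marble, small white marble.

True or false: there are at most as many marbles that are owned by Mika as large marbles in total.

True

Count of marbles owned by Mika: 10.
There are 13 large marbles.
The claim requires 10 ≤ 13, which holds.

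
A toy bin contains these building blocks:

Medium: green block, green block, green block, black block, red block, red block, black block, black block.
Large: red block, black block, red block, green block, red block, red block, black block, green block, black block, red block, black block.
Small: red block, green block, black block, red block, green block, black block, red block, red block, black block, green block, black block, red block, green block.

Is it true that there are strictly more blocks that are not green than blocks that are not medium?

blocks that are not green: 23.
blocks that are not medium: 24.
The claim requires 23 > 24, which does not hold.

False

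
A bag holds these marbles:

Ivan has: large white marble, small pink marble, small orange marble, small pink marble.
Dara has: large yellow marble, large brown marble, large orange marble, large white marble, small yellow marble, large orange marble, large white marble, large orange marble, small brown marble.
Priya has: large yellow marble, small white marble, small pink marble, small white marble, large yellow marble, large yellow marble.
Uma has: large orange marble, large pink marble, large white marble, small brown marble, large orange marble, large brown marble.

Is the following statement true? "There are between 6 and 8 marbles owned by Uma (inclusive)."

True

Count of marbles owned by Uma: 6.
The claim requires 6 ≤ 6 ≤ 8, which holds.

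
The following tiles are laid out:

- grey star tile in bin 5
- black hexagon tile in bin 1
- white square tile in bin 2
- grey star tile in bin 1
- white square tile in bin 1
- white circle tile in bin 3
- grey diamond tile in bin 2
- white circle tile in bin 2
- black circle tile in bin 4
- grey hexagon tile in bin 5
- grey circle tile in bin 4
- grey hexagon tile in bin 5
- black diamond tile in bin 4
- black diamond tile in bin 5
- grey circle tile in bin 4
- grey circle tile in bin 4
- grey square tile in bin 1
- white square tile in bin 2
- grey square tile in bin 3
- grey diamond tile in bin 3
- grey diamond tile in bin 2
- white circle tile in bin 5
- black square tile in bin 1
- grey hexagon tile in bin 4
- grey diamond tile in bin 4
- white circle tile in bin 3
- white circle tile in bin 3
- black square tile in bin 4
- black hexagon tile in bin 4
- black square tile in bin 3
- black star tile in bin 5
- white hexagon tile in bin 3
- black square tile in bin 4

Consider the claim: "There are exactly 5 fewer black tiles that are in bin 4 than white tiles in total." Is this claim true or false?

False

black tiles in bin 4: 5.
white tiles: 9.
The claim requires 9 − 5 (= 4) to equal 5, which does not hold.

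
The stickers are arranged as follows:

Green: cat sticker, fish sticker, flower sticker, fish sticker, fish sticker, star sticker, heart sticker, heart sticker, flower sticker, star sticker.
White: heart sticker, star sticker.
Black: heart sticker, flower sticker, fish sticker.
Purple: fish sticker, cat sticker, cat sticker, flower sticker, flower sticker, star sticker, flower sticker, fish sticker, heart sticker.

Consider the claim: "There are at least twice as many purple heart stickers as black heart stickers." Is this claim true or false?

False

|purple heart stickers| = 1.
|black heart stickers| = 1.
The claim requires 1 ≥ 2 × 1 = 2, which does not hold.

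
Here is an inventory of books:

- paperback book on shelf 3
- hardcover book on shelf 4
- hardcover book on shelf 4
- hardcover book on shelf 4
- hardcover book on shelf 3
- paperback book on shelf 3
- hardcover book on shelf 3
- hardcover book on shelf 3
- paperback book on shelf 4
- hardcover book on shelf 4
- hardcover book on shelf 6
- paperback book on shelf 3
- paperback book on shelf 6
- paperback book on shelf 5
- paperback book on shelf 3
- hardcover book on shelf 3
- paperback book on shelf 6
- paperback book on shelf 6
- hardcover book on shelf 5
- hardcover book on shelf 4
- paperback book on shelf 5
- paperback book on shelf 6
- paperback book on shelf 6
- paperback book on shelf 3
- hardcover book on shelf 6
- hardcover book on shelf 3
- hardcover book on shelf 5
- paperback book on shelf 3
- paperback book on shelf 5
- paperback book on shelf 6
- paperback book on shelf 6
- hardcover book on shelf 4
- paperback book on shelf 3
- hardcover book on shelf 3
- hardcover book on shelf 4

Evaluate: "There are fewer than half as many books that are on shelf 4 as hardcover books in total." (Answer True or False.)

True

There are 8 books on shelf 4.
There are 17 hardcover books.
The claim requires 2 × 8 = 16 < 17, which holds.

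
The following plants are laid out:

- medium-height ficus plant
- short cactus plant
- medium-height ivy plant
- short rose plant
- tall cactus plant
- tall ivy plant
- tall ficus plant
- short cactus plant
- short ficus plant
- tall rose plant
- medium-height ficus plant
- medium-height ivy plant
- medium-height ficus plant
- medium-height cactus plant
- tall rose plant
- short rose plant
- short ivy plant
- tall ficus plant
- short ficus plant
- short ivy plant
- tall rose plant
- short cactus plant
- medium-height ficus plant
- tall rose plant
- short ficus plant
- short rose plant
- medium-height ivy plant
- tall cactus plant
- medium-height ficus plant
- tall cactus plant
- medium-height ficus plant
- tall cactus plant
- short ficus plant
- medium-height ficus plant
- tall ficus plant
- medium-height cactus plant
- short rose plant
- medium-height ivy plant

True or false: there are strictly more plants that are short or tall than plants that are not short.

There are 25 plants that are short or tall.
There are 25 plants that are not short.
The claim requires 25 > 25, which does not hold.

False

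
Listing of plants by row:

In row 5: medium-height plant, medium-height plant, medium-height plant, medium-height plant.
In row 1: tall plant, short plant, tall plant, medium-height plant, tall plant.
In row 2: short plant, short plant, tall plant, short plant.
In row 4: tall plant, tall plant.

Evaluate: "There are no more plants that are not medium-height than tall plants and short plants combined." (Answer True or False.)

plants that are not medium-height: 10.
tall plants: 6; short plants: 4; combined: 6 + 4 = 10.
The claim requires 10 ≤ 10, which holds.

True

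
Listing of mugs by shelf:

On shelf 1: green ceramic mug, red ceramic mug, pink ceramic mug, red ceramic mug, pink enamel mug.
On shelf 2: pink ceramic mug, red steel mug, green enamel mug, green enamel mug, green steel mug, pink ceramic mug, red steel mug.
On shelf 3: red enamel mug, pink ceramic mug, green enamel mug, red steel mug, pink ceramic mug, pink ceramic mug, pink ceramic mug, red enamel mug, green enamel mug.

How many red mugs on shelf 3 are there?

3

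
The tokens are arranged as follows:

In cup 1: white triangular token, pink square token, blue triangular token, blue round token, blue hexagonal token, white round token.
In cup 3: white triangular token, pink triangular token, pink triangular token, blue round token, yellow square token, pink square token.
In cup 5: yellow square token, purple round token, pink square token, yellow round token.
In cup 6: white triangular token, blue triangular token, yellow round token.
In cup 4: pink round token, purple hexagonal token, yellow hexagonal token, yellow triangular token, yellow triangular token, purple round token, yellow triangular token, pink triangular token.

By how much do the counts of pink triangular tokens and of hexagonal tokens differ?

pink triangular tokens: 3. hexagonal tokens: 3.
|3 − 3| = 3 − 3 = 0.

0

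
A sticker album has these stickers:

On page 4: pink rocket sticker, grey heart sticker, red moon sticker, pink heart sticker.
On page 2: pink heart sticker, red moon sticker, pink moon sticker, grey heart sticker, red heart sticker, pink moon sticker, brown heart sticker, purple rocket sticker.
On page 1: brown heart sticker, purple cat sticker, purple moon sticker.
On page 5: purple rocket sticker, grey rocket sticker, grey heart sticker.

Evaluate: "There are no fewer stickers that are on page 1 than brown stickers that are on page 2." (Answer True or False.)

True

|stickers on page 1| = 3.
|brown stickers on page 2| = 1.
The claim requires 3 ≥ 1, which holds.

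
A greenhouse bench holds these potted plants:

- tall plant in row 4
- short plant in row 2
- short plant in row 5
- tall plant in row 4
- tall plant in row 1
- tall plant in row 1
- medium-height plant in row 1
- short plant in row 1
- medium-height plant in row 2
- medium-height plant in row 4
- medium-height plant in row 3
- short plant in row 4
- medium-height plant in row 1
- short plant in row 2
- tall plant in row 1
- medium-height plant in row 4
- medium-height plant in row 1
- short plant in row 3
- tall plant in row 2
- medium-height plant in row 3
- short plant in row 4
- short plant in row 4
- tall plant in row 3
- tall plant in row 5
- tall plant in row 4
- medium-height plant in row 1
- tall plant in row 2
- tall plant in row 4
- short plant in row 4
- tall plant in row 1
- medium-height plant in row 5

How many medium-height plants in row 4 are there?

2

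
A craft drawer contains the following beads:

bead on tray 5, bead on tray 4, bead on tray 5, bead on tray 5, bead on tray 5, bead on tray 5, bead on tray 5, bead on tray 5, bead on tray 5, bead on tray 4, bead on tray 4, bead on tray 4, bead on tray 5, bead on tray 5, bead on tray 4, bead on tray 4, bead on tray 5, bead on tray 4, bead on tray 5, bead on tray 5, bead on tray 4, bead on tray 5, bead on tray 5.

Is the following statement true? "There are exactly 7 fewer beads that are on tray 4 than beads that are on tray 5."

beads on tray 4: 8.
beads on tray 5: 15.
The claim requires 15 − 8 (= 7) to equal 7, which holds.

True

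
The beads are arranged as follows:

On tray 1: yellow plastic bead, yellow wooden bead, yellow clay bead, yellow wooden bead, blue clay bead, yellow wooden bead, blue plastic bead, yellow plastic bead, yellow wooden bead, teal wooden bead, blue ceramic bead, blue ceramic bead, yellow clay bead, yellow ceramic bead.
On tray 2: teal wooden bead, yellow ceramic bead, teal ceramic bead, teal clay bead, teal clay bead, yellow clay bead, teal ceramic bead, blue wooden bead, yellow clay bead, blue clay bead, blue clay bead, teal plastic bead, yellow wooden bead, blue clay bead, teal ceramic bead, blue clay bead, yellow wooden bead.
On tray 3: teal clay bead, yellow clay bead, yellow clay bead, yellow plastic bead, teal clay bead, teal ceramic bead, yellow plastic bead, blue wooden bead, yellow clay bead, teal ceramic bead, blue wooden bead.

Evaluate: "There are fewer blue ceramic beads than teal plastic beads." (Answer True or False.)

There are 2 blue ceramic beads.
There is 1 teal plastic bead.
The claim requires 2 < 1, which does not hold.

False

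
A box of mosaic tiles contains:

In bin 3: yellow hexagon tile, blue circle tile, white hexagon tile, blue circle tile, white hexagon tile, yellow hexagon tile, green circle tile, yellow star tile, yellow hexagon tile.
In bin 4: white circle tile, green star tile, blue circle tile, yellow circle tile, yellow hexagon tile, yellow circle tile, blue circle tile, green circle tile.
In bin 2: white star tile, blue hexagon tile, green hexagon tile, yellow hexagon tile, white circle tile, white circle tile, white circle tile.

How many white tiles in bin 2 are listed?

4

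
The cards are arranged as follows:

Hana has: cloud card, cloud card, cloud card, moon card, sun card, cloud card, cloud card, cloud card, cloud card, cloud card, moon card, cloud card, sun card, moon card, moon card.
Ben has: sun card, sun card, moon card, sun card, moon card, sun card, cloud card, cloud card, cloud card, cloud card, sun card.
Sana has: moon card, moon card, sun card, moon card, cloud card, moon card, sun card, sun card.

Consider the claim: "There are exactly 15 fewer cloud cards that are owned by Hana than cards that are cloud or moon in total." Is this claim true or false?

|cloud cards owned by Hana| = 9.
|cards that are cloud or moon| = 24.
The claim requires 24 − 9 (= 15) to equal 15, which holds.

True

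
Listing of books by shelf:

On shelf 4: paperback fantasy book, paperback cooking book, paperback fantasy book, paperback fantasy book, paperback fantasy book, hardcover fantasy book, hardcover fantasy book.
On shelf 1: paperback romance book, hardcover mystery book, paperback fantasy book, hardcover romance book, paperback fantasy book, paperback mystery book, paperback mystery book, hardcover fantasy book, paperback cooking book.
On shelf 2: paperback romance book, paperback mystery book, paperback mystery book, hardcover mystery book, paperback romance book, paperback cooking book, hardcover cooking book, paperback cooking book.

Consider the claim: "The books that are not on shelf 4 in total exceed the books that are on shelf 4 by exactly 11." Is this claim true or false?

books that are not on shelf 4: 17.
books on shelf 4: 7.
The claim requires 17 − 7 (= 10) to equal 11, which does not hold.

False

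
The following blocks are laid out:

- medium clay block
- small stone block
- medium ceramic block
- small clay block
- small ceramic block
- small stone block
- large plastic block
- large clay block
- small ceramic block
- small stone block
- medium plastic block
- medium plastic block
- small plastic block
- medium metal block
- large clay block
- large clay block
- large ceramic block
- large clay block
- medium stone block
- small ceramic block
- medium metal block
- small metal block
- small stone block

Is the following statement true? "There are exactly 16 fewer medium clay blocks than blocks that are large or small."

False

|medium clay blocks| = 1.
|blocks that are large or small| = 16.
The claim requires 16 − 1 (= 15) to equal 16, which does not hold.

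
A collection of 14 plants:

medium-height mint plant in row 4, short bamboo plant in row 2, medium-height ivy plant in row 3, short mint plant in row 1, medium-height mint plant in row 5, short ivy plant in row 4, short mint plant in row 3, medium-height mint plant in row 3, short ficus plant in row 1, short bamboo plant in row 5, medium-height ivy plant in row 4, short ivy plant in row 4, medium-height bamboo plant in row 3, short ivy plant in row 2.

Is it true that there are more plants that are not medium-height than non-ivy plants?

False

There are 8 plants that are not medium-height.
There are 9 non-ivy plants.
The claim requires 8 > 9, which does not hold.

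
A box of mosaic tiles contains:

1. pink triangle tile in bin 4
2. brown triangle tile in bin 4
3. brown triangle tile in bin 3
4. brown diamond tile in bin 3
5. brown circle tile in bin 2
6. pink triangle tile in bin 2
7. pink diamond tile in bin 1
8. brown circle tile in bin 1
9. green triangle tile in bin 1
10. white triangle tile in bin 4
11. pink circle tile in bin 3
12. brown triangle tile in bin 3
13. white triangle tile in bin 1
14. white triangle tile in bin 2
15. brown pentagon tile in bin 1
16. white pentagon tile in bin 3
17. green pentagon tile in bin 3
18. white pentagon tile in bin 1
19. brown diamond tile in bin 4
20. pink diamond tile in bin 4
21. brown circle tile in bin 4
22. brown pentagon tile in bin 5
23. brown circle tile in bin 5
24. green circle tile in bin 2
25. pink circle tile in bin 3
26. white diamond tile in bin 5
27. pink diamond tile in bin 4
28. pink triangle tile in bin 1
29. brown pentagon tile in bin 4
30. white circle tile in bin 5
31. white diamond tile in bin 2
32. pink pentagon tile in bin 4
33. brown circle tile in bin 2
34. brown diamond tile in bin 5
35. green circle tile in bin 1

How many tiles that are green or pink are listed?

green: 4; pink: 9; together 4 + 9 = 13.

13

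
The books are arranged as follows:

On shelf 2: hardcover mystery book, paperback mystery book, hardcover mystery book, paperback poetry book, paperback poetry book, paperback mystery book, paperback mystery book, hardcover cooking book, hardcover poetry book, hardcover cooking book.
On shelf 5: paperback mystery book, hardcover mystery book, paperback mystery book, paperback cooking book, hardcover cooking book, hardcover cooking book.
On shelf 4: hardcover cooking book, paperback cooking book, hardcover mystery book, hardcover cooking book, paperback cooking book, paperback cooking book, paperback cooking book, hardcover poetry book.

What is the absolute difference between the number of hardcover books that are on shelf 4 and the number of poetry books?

0

hardcover books on shelf 4: 4. poetry books: 4.
|4 − 4| = 4 − 4 = 0.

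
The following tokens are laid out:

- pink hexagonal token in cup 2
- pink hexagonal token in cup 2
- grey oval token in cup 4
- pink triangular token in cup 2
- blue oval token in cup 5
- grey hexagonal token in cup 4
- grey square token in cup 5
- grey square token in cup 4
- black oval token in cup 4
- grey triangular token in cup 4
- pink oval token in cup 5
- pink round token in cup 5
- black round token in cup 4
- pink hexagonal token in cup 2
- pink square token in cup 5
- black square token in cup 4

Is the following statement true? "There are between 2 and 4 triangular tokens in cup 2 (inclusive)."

False

triangular tokens in cup 2: 1.
The claim requires 2 ≤ 1 ≤ 4, which does not hold.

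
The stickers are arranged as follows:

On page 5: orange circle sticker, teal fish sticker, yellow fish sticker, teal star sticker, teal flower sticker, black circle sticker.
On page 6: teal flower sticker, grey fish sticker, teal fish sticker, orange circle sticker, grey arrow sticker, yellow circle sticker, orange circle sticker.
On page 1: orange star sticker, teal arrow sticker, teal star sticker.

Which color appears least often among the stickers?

black

Counts by color: teal 7, orange 4, yellow 2, grey 2, black 1.
The minimum is 1, held uniquely by black.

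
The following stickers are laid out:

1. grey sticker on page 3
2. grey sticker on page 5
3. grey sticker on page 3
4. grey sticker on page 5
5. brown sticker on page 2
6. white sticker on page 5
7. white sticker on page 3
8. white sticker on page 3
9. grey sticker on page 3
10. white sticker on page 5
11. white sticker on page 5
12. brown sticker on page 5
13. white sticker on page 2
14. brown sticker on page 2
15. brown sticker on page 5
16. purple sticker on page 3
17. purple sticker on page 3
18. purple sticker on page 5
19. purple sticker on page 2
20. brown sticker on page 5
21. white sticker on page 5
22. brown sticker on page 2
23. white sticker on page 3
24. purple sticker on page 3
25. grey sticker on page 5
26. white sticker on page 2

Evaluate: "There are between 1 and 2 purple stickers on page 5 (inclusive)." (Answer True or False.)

|purple stickers on page 5| = 1.
The claim requires 1 ≤ 1 ≤ 2, which holds.

True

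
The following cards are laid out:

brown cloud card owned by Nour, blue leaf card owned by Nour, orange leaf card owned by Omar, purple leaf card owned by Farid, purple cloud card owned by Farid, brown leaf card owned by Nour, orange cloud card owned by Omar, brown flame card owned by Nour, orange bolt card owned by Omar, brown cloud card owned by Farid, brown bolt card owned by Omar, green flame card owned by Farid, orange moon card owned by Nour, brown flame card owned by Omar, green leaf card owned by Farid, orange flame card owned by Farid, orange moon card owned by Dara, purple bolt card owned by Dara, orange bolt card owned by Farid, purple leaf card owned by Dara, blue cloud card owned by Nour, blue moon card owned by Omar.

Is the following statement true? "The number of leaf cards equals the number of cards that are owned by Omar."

True

leaf cards: 6.
cards owned by Omar: 6.
The claim requires 6 = 6, which holds.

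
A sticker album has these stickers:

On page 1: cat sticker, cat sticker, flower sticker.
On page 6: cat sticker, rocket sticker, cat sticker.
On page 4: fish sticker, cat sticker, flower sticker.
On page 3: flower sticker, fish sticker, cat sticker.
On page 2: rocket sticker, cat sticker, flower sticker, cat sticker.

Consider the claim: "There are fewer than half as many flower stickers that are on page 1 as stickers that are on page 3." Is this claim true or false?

There is 1 flower sticker on page 1.
There are 3 stickers on page 3.
The claim requires 2 × 1 = 2 < 3, which holds.

True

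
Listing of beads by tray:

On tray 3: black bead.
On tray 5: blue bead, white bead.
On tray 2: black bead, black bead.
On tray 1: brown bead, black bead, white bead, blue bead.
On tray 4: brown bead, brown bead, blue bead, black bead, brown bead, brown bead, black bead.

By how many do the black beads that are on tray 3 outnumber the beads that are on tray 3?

0

black beads on tray 3: 1.
beads on tray 3: 1.
1 − 1 = 0.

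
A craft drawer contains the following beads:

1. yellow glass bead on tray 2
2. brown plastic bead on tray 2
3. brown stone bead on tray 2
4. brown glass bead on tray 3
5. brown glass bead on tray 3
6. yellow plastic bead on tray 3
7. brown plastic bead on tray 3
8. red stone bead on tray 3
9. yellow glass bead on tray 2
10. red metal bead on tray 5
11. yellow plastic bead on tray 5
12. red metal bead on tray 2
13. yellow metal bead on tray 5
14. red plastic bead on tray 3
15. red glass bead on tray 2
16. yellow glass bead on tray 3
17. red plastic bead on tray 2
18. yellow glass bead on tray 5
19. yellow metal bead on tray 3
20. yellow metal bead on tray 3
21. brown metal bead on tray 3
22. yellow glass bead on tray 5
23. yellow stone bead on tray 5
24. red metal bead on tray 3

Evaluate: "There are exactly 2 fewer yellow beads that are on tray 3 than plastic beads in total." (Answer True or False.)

|yellow beads on tray 3| = 4.
|plastic beads| = 6.
The claim requires 6 − 4 (= 2) to equal 2, which holds.

True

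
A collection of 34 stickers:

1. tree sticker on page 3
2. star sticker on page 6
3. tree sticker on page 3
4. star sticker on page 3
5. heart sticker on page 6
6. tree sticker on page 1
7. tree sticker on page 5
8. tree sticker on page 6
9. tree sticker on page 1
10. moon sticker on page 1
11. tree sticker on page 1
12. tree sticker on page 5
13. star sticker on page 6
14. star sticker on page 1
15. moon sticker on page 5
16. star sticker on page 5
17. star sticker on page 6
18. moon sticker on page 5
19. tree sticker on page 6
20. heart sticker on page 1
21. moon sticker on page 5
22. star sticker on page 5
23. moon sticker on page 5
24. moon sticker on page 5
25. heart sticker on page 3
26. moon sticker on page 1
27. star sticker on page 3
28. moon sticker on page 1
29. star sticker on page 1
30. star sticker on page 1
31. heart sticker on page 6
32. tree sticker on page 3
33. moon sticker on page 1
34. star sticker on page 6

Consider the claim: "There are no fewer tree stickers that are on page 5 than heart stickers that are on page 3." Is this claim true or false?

True

There are 2 tree stickers on page 5.
There is 1 heart sticker on page 3.
The claim requires 2 ≥ 1, which holds.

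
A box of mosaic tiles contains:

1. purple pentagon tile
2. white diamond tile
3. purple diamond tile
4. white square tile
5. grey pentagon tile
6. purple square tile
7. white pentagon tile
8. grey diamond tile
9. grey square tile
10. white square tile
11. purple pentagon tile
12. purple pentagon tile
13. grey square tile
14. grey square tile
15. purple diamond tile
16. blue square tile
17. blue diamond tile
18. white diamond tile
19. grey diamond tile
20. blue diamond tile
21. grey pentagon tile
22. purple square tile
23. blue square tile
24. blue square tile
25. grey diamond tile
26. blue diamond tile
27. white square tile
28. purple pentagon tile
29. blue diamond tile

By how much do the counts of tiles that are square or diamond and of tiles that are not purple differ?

1

tiles that are square or diamond: 22. tiles that are not purple: 21.
|22 − 21| = 22 − 21 = 1.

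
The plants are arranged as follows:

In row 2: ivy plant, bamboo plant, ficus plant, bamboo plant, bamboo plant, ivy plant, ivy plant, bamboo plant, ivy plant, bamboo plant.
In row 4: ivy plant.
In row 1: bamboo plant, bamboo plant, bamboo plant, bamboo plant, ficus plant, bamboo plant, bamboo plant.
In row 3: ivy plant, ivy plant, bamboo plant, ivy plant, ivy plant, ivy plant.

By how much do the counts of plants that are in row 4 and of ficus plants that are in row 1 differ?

0

plants in row 4: 1. ficus plants in row 1: 1.
|1 − 1| = 1 − 1 = 0.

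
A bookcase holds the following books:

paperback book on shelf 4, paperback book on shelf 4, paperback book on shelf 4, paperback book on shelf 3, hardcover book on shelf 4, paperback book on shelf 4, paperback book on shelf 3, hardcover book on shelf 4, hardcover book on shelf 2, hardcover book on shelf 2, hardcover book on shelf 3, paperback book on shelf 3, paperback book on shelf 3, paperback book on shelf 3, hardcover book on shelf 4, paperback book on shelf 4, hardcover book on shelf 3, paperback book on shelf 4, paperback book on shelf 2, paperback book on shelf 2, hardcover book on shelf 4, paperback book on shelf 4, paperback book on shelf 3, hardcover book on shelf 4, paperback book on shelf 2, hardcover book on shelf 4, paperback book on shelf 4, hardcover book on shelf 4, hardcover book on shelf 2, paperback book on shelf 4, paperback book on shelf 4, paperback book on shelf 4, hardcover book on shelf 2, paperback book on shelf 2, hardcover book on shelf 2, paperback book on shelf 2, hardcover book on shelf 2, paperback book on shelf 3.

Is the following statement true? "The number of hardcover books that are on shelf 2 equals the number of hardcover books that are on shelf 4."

There are 6 hardcover books on shelf 2.
There are 7 hardcover books on shelf 4.
The claim requires 6 = 7, which does not hold.

False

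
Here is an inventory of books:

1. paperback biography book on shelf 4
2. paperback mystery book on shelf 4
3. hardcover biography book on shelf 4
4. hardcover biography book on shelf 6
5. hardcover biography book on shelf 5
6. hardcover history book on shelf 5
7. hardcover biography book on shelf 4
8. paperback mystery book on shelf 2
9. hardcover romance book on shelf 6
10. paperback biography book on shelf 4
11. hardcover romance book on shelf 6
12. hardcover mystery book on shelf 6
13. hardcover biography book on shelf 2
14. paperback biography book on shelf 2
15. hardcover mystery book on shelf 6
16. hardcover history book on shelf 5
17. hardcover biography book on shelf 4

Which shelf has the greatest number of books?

Counts by shelf: shelf 4→6, shelf 6→5, shelf 2→3, shelf 5→3.
The maximum is 6, held uniquely by shelf 4.

shelf 4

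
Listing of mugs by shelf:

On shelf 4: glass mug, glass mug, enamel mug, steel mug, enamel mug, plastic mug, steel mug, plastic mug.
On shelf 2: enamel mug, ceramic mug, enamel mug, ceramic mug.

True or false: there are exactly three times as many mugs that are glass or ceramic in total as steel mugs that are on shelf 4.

|mugs that are glass or ceramic| = 4.
|steel mugs on shelf 4| = 2.
The claim requires 4 = 3 × 2 = 6, which does not hold.

False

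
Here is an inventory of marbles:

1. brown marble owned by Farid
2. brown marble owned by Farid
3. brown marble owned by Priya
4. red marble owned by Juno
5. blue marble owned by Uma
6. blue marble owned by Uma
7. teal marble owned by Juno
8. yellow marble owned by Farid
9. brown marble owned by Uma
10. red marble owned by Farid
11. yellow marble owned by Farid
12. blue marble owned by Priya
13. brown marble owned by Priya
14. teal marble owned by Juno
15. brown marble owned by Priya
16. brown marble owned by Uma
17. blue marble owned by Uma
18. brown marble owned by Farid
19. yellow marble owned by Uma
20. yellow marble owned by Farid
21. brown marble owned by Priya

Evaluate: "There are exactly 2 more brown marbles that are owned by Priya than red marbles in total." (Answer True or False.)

Count of brown marbles owned by Priya: 4.
There are 2 red marbles.
The claim requires 4 − 2 (= 2) to equal 2, which holds.

True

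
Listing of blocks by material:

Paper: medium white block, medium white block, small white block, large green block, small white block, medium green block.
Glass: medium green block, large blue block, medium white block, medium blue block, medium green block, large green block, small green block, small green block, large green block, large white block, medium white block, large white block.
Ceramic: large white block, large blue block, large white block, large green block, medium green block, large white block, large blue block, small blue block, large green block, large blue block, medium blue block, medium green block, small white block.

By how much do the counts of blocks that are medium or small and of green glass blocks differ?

blocks that are medium or small: 17. green glass blocks: 6.
|17 − 6| = 17 − 6 = 11.

11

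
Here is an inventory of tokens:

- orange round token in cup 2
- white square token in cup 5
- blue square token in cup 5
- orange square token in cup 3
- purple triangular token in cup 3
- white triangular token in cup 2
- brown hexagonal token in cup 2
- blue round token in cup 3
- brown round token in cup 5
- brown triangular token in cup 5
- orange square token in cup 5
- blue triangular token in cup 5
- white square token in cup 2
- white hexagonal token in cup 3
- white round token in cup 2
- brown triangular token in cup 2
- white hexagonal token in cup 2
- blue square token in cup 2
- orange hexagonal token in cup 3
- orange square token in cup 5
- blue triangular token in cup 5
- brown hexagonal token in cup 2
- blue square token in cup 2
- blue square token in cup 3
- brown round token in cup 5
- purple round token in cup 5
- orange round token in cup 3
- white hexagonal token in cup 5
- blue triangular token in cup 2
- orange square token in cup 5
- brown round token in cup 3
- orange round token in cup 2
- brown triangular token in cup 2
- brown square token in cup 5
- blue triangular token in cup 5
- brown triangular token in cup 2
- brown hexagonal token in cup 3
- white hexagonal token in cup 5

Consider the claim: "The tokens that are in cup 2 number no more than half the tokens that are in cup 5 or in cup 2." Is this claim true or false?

True

There are 14 tokens in cup 2.
There are 29 tokens in cup 5 or in cup 2.
The claim requires 2 × 14 = 28 ≤ 29, which holds.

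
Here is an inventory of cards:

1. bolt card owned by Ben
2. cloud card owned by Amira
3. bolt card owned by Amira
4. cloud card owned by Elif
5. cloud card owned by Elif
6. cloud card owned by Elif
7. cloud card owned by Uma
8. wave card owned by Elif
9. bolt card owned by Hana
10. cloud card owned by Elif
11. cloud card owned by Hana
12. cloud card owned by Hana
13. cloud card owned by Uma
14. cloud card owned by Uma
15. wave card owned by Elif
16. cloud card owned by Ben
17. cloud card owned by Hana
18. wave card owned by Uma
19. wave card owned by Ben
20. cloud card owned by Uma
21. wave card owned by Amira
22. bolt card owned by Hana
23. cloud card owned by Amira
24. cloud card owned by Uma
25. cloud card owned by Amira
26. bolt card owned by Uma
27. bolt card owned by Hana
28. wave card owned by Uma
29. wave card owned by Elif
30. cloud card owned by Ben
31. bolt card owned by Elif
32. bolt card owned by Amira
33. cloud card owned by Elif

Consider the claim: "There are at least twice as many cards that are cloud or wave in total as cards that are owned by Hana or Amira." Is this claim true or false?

|cards that are cloud or wave| = 25.
|cards owned by Hana or Amira| = 12.
The claim requires 25 ≥ 2 × 12 = 24, which holds.

True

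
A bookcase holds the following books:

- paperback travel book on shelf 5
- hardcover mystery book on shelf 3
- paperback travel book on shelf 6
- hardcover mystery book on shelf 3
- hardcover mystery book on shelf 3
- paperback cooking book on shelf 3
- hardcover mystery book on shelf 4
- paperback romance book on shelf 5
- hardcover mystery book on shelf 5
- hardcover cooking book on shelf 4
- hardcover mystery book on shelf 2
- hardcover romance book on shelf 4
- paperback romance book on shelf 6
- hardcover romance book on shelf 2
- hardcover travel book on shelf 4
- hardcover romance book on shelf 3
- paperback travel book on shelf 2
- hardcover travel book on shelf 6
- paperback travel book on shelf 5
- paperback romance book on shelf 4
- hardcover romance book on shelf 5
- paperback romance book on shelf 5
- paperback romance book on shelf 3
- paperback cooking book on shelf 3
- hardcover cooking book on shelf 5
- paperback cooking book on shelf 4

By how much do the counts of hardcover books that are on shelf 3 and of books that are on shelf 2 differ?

hardcover books on shelf 3: 4. books on shelf 2: 3.
|4 − 3| = 4 − 3 = 1.

1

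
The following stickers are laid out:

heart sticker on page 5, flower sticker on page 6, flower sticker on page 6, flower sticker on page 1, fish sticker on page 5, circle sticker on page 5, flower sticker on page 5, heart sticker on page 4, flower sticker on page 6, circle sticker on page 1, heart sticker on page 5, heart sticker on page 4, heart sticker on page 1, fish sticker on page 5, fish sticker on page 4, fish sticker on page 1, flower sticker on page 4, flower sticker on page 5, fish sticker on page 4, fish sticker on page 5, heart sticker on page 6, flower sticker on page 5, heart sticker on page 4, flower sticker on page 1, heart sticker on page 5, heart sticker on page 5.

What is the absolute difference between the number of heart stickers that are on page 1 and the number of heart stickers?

8

heart stickers on page 1: 1. heart stickers: 9.
|1 − 9| = 9 − 1 = 8.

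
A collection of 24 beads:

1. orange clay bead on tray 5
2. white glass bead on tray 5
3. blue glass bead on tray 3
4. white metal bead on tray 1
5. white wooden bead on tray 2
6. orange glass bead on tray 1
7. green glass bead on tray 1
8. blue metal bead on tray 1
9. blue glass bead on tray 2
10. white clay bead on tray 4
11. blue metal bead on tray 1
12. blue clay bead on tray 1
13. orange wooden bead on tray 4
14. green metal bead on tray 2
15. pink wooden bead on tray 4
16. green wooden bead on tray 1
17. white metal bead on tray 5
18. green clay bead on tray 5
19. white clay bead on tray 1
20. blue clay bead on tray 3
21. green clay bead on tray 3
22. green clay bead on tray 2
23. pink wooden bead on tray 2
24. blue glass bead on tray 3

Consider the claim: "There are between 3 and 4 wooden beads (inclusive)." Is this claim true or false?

|wooden beads| = 5.
The claim requires 3 ≤ 5 ≤ 4, which does not hold.

False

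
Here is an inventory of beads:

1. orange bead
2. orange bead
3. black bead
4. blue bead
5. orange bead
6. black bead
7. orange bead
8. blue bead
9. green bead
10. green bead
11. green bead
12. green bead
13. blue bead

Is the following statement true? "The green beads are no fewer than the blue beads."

green beads: 4.
blue beads: 3.
The claim requires 4 ≥ 3, which holds.

True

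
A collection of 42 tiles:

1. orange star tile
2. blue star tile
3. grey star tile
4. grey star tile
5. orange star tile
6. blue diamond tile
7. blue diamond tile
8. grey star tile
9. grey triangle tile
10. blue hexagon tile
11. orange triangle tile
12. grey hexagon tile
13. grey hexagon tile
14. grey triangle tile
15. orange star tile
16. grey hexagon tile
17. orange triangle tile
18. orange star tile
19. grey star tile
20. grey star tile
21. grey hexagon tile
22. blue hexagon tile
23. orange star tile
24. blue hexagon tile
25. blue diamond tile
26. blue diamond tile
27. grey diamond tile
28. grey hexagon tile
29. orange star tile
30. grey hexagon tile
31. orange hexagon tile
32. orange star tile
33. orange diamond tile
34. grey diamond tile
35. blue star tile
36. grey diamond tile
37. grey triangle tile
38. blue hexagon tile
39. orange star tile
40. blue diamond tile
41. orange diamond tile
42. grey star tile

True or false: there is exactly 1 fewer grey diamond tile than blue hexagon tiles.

|grey diamond tiles| = 3.
|blue hexagon tiles| = 4.
The claim requires 4 − 3 (= 1) to equal 1, which holds.

True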